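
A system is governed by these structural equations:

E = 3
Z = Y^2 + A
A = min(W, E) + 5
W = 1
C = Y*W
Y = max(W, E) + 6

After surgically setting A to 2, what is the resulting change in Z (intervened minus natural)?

-4

Intervening sets A = 2 and removes its equation (A = min(W, E) + 5).
Y = max(W, E) + 6  [with W=1, E=3]  = 9
Z = Y^2 + A  [with Y=9, A=2]  = 83
Without intervention: Y = max(W, E) + 6  [with W=1, E=3]  = 9; A = min(W, E) + 5  [with W=1, E=3]  = 6; Z = Y^2 + A  [with Y=9, A=6]  = 87.
Change = 83 − 87 = -4.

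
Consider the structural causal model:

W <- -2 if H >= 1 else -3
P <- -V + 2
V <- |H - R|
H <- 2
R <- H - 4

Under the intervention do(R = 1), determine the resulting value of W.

do(R=1) replaces the equation R <- H - 4 with the constant R = 1.
Since W is not a descendant of the intervened variable, it is unaffected.
W = -2 if H >= 1 else -3  [with H=2]  = -2

-2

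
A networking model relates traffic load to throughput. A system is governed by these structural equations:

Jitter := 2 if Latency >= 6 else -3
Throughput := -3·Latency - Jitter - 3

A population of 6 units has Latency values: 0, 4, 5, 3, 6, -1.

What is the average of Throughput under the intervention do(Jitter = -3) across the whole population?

-8.5

Every unit gets Jitter=-3 under the intervention. Throughput values become 0, -12, -15, -9, -18, 3; E[Throughput|do(Jitter=-3)] = -8.5.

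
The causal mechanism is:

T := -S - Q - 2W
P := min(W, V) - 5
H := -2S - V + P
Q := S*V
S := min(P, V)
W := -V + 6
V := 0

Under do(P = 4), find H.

4

do(P=4) replaces the equation P := min(W, V) - 5 with the constant P = 4.
S = min(P, V)  [with P=4, V=0]  = 0
H = -2S - V + P  [with S=0, V=0, P=4]  = 4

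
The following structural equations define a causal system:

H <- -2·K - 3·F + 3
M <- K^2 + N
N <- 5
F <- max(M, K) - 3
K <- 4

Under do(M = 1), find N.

Under do(M=1), the mechanism M <- K^2 + N is discarded; M is fixed at 1.
N is not downstream of the intervention, so its value is determined by the original equations.

5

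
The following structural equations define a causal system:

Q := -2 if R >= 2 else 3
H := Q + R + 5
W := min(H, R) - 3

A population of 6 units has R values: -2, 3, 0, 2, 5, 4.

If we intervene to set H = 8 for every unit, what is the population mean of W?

-1

Under do(H=8), H's equation is replaced by H=8 for every unit. Per-unit W: -5, 0, -3, -1, 2, 1. Mean = -1.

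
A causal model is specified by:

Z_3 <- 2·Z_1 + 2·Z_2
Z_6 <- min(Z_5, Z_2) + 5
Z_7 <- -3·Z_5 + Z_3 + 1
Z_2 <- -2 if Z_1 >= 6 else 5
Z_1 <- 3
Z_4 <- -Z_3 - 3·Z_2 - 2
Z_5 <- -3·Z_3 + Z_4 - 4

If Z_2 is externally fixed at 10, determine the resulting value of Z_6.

-135

Under do(Z_2=10), the mechanism Z_2 <- -2 if Z_1 >= 6 else 5 is discarded; Z_2 is fixed at 10.
Z_3 = 2·Z_1 + 2·Z_2  [with Z_1=3, Z_2=10]  = 26
Z_4 = -Z_3 - 3·Z_2 - 2  [with Z_3=26, Z_2=10]  = -58
Z_5 = -3·Z_3 + Z_4 - 4  [with Z_3=26, Z_4=-58]  = -140
Z_6 = min(Z_5, Z_2) + 5  [with Z_5=-140, Z_2=10]  = -135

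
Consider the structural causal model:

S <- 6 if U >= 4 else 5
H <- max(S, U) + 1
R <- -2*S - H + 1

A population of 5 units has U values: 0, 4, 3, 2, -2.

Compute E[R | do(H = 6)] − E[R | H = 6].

-0.4

Under do(H=6), H's equation is replaced by H=6 for every unit. Per-unit R: -15, -17, -15, -15, -15. Mean = -15.4.
Conditioning on H=6 selects the 4 unit(s) with U ∈ {0, 3, 2, -2}. Their R values: -15, -15, -15, -15. Mean = -15.
Difference = -15.4 − (-15) = -0.4.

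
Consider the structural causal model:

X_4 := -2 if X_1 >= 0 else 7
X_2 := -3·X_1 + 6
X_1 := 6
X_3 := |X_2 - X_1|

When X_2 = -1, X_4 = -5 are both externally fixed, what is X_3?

The joint intervention fixes X_2 = -1, X_4 = -5, removing each variable's own equation.
X_3 = |X_2 - X_1|  [with X_2=-1, X_1=6]  = 7

7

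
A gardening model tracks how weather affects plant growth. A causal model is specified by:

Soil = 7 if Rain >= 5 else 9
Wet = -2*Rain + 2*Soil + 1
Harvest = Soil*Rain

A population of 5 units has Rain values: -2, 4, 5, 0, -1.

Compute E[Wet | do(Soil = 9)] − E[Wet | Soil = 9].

-1.9

Every unit gets Soil=9 under the intervention. Wet values become 23, 11, 9, 19, 21; E[Wet|do(Soil=9)] = 16.6.
Conditioning on Soil=9 selects the 4 unit(s) with Rain ∈ {-2, 4, 0, -1}. Their Wet values: 23, 11, 19, 21. Mean = 18.5.
Difference = 16.6 − 18.5 = -1.9.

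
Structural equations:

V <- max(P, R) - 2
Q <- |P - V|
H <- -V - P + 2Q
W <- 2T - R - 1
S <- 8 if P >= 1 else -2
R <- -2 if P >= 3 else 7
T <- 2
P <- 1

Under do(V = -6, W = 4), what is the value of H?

19

The joint intervention fixes V = -6, W = 4, removing each variable's own equation.
Q = |P - V|  [with P=1, V=-6]  = 7
H = -V - P + 2Q  [with V=-6, P=1, Q=7]  = 19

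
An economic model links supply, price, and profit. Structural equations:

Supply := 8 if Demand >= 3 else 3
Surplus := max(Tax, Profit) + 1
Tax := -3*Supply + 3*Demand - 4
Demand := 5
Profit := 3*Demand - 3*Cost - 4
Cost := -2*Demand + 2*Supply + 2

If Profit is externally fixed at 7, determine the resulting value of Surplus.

8

The intervention breaks the incoming arrows to Profit: Profit := 3*Demand - 3*Cost - 4 no longer applies, and Profit = 7.
Supply = 8 if Demand >= 3 else 3  [with Demand=5]  = 8
Tax = -3*Supply + 3*Demand - 4  [with Supply=8, Demand=5]  = -13
Surplus = max(Tax, Profit) + 1  [with Tax=-13, Profit=7]  = 8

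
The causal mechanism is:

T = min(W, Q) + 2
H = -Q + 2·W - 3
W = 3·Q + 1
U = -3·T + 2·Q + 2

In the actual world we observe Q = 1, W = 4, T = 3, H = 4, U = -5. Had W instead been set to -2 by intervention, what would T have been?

The intervention breaks the incoming arrows to W: W = 3·Q + 1 no longer applies, and W = -2.
T = min(W, Q) + 2  [with W=-2, Q=1]  = 0

0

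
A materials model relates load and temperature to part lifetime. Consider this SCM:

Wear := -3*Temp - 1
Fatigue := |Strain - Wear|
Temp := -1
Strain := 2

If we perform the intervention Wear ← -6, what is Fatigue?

8

The intervention breaks the incoming arrows to Wear: Wear := -3*Temp - 1 no longer applies, and Wear = -6.
Fatigue = |Strain - Wear|  [with Strain=2, Wear=-6]  = 8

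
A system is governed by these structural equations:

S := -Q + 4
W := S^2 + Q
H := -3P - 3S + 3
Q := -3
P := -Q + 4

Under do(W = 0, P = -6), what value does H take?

Under do(W = 0, P = -6), each intervened variable's structural equation is replaced by its fixed value.
S = -Q + 4  [with Q=-3]  = 7
H = -3P - 3S + 3  [with P=-6, S=7]  = 0

0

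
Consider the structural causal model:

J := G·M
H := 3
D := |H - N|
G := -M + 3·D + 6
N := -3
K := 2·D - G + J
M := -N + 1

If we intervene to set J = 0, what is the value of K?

-8

Intervening sets J = 0 and removes its equation (J := G·M).
M = -N + 1  [with N=-3]  = 4
D = |H - N|  [with H=3, N=-3]  = 6
G = -M + 3·D + 6  [with M=4, D=6]  = 20
K = 2·D - G + J  [with D=6, G=20, J=0]  = -8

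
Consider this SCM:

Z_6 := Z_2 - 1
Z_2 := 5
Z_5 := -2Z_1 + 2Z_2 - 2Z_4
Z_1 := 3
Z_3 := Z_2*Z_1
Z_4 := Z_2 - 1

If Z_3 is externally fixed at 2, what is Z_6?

4

The intervention breaks the incoming arrows to Z_3: Z_3 := Z_2*Z_1 no longer applies, and Z_3 = 2.
No directed path runs from Z_3 to Z_6, so Z_6 keeps its natural value.
Z_6 = Z_2 - 1  [with Z_2=5]  = 4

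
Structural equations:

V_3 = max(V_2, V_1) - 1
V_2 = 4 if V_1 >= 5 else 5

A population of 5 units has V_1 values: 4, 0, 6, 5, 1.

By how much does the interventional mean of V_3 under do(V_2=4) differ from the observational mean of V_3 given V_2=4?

-0.9

The intervention sets V_2=4 in all 5 units regardless of V_1. Recomputing V_3 per unit gives 3, 3, 5, 4, 3; average 3.6.
Observing V_2=4 restricts to units where V_2's equation naturally yields 4: V_1 ∈ {6, 5}. In that subpopulation V_3 = 5, 4, mean 4.5.
Difference = 3.6 − 4.5 = -0.9.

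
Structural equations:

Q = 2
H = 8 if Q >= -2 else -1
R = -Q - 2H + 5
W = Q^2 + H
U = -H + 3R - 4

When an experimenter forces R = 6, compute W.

The intervention breaks the incoming arrows to R: R = -Q - 2H + 5 no longer applies, and R = 6.
W is not downstream of the intervention, so its value is determined by the original equations.
H = 8 if Q >= -2 else -1  [with Q=2]  = 8
W = Q^2 + H  [with Q=2, H=8]  = 12

12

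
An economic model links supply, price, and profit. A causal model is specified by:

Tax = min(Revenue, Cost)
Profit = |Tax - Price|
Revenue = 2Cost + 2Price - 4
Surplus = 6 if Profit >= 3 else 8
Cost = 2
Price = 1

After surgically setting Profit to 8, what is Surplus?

The intervention breaks the incoming arrows to Profit: Profit = |Tax - Price| no longer applies, and Profit = 8.
Surplus = 6 if Profit >= 3 else 8  [with Profit=8]  = 6

6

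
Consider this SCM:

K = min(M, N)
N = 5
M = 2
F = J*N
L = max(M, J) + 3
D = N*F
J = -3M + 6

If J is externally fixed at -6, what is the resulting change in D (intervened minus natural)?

The intervention breaks the incoming arrows to J: J = -3M + 6 no longer applies, and J = -6.
F = J*N  [with J=-6, N=5]  = -30
D = N*F  [with N=5, F=-30]  = -150
Without intervention: J = -3M + 6  [with M=2]  = 0; F = J*N  [with J=0, N=5]  = 0; D = N*F  [with N=5, F=0]  = 0.
Change = -150 − 0 = -150.

-150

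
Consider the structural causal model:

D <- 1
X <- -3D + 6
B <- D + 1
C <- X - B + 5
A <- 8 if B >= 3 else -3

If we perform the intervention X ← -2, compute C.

1

Under do(X=-2), the mechanism X <- -3D + 6 is discarded; X is fixed at -2.
B = D + 1  [with D=1]  = 2
C = X - B + 5  [with X=-2, B=2]  = 1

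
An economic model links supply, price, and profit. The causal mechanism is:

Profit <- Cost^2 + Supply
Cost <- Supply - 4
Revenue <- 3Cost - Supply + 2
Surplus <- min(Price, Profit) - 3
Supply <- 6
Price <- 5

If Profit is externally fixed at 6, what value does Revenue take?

2

The intervention breaks the incoming arrows to Profit: Profit <- Cost^2 + Supply no longer applies, and Profit = 6.
Since Revenue is not a descendant of the intervened variable, it is unaffected.
Cost = Supply - 4  [with Supply=6]  = 2
Revenue = 3Cost - Supply + 2  [with Cost=2, Supply=6]  = 2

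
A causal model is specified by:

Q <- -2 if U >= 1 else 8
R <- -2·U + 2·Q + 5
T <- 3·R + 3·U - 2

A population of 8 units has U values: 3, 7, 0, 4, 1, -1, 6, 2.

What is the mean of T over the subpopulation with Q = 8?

62.5

Conditioning on Q=8 selects the 2 unit(s) with U ∈ {0, -1}. Their T values: 61, 64. Mean = 62.5.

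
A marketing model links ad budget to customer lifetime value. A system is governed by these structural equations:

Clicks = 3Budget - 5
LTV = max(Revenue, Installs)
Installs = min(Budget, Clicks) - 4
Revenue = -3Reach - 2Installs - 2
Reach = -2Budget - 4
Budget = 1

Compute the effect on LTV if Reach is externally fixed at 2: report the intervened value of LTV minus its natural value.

Under do(Reach=2), the mechanism Reach = -2Budget - 4 is discarded; Reach is fixed at 2.
Clicks = 3Budget - 5  [with Budget=1]  = -2
Installs = min(Budget, Clicks) - 4  [with Budget=1, Clicks=-2]  = -6
Revenue = -3Reach - 2Installs - 2  [with Reach=2, Installs=-6]  = 4
LTV = max(Revenue, Installs)  [with Revenue=4, Installs=-6]  = 4
Without intervention: Reach = -2Budget - 4  [with Budget=1]  = -6; Clicks = 3Budget - 5  [with Budget=1]  = -2; Installs = min(Budget, Clicks) - 4  [with Budget=1, Clicks=-2]  = -6; Revenue = -3Reach - 2Installs - 2  [with Reach=-6, Installs=-6]  = 28; LTV = max(Revenue, Installs)  [with Revenue=28, Installs=-6]  = 28.
Change = 4 − 28 = -24.

-24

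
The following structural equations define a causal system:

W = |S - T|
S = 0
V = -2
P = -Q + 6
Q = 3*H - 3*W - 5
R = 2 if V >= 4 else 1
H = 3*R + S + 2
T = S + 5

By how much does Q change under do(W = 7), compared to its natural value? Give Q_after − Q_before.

Intervening sets W = 7 and removes its equation (W = |S - T|).
R = 2 if V >= 4 else 1  [with V=-2]  = 1
H = 3*R + S + 2  [with R=1, S=0]  = 5
Q = 3*H - 3*W - 5  [with H=5, W=7]  = -11
Without intervention: R = 2 if V >= 4 else 1  [with V=-2]  = 1; H = 3*R + S + 2  [with R=1, S=0]  = 5; T = S + 5  [with S=0]  = 5; W = |S - T|  [with S=0, T=5]  = 5; Q = 3*H - 3*W - 5  [with H=5, W=5]  = -5.
Change = -11 − (-5) = -6.

-6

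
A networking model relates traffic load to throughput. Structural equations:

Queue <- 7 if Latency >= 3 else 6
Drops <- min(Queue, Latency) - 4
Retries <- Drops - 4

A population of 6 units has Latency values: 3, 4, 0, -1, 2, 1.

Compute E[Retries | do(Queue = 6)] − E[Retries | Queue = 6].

The intervention sets Queue=6 in all 6 units regardless of Latency. Recomputing Retries per unit gives -5, -4, -8, -9, -6, -7; average -6.5.
E[Retries|Queue=6] averages over only the 4 units with Queue=6 (Latency = 0, -1, 2, 1): Retries = -8, -9, -6, -7, mean -7.5.
Difference = -6.5 − (-7.5) = 1.

1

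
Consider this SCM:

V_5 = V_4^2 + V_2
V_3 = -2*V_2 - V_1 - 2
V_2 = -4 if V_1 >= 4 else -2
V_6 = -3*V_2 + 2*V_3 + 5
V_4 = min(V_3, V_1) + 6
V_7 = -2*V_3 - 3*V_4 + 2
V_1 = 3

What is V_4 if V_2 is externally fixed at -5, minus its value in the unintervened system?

4

Under do(V_2=-5), the mechanism V_2 = -4 if V_1 >= 4 else -2 is discarded; V_2 is fixed at -5.
V_3 = -2*V_2 - V_1 - 2  [with V_2=-5, V_1=3]  = 5
V_4 = min(V_3, V_1) + 6  [with V_3=5, V_1=3]  = 9
Without intervention: V_2 = -4 if V_1 >= 4 else -2  [with V_1=3]  = -2; V_3 = -2*V_2 - V_1 - 2  [with V_2=-2, V_1=3]  = -1; V_4 = min(V_3, V_1) + 6  [with V_3=-1, V_1=3]  = 5.
Change = 9 − 5 = 4.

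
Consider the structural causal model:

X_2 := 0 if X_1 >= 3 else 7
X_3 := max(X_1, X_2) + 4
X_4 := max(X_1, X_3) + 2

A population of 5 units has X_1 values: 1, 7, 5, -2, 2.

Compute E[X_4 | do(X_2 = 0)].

9

Every unit gets X_2=0 under the intervention. X_4 values become 7, 13, 11, 6, 8; E[X_4|do(X_2=0)] = 9.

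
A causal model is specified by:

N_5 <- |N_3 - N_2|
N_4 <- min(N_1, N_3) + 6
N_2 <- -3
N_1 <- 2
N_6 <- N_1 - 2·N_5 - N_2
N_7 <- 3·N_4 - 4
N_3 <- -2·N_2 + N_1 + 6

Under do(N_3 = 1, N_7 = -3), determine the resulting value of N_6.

-3

Under do(N_3 = 1, N_7 = -3), each intervened variable's structural equation is replaced by its fixed value.
N_5 = |N_3 - N_2|  [with N_3=1, N_2=-3]  = 4
N_6 = N_1 - 2·N_5 - N_2  [with N_1=2, N_5=4, N_2=-3]  = -3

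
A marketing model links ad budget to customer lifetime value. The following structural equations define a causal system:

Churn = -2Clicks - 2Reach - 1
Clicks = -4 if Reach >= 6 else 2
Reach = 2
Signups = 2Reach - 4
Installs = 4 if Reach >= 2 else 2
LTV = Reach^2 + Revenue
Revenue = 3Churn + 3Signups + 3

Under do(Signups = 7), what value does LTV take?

1

The intervention breaks the incoming arrows to Signups: Signups = 2Reach - 4 no longer applies, and Signups = 7.
Clicks = -4 if Reach >= 6 else 2  [with Reach=2]  = 2
Churn = -2Clicks - 2Reach - 1  [with Clicks=2, Reach=2]  = -9
Revenue = 3Churn + 3Signups + 3  [with Churn=-9, Signups=7]  = -3
LTV = Reach^2 + Revenue  [with Reach=2, Revenue=-3]  = 1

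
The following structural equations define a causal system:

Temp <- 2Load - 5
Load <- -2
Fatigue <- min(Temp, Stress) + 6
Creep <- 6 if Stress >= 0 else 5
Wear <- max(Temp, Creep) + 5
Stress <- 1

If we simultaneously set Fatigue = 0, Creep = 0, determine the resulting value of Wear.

Setting Fatigue = 0, Creep = 0 by intervention discards those variables' equations.
Temp = 2Load - 5  [with Load=-2]  = -9
Wear = max(Temp, Creep) + 5  [with Temp=-9, Creep=0]  = 5

5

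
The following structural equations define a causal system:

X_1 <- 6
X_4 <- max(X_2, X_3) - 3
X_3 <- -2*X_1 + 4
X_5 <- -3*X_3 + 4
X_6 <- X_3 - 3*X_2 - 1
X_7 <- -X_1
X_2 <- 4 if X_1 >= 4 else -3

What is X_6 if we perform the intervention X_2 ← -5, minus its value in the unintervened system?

Under do(X_2=-5), the mechanism X_2 <- 4 if X_1 >= 4 else -3 is discarded; X_2 is fixed at -5.
X_3 = -2*X_1 + 4  [with X_1=6]  = -8
X_6 = X_3 - 3*X_2 - 1  [with X_3=-8, X_2=-5]  = 6
Without intervention: X_2 = 4 if X_1 >= 4 else -3  [with X_1=6]  = 4; X_3 = -2*X_1 + 4  [with X_1=6]  = -8; X_6 = X_3 - 3*X_2 - 1  [with X_3=-8, X_2=4]  = -21.
Change = 6 − (-21) = 27.

27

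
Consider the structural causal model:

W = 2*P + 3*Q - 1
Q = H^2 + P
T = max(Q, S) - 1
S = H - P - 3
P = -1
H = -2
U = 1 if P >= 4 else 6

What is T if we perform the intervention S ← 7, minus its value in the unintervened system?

4

Under do(S=7), the mechanism S = H - P - 3 is discarded; S is fixed at 7.
Q = H^2 + P  [with H=-2, P=-1]  = 3
T = max(Q, S) - 1  [with Q=3, S=7]  = 6
Without intervention: S = H - P - 3  [with H=-2, P=-1]  = -4; Q = H^2 + P  [with H=-2, P=-1]  = 3; T = max(Q, S) - 1  [with Q=3, S=-4]  = 2.
Change = 6 − 2 = 4.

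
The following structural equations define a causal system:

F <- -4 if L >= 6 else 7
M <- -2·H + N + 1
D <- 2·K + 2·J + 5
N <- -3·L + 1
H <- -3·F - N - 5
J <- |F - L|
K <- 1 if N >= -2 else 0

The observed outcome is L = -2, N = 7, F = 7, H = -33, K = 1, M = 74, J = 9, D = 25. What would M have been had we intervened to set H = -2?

12

Under do(H=-2), the mechanism H <- -3·F - N - 5 is discarded; H is fixed at -2.
N = -3·L + 1  [with L=-2]  = 7
M = -2·H + N + 1  [with H=-2, N=7]  = 12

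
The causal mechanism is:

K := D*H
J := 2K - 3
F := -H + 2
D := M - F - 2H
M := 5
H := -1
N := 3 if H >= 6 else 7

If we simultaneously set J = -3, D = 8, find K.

-8

Under do(J = -3, D = 8), each intervened variable's structural equation is replaced by its fixed value.
K = D*H  [with D=8, H=-1]  = -8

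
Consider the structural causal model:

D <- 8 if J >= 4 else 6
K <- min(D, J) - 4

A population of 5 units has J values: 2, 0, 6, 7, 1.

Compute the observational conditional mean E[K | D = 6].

Observing D=6 restricts to units where D's equation naturally yields 6: J ∈ {2, 0, 1}. In that subpopulation K = -2, -4, -3, mean -3.

-3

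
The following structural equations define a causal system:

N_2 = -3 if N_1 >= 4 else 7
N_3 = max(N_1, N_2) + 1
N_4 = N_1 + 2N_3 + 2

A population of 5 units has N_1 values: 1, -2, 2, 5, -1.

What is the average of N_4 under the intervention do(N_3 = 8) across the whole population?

19

The intervention sets N_3=8 in all 5 units regardless of N_1. Recomputing N_4 per unit gives 19, 16, 20, 23, 17; average 19.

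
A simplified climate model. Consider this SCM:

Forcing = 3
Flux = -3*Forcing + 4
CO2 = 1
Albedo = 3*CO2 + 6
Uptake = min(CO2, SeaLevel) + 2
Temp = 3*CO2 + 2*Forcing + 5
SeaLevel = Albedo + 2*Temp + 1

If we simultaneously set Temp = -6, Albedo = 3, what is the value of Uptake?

Under do(Temp = -6, Albedo = 3), each intervened variable's structural equation is replaced by its fixed value.
SeaLevel = Albedo + 2*Temp + 1  [with Albedo=3, Temp=-6]  = -8
Uptake = min(CO2, SeaLevel) + 2  [with CO2=1, SeaLevel=-8]  = -6

-6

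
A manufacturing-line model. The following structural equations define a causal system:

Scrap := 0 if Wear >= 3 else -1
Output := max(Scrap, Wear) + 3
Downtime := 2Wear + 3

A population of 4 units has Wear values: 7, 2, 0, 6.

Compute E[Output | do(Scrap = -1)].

6.75

do(Scrap=-1) breaks Scrap's dependence on Wear. With Scrap=-1 fixed, Output across the units is 10, 5, 3, 9, mean 6.75.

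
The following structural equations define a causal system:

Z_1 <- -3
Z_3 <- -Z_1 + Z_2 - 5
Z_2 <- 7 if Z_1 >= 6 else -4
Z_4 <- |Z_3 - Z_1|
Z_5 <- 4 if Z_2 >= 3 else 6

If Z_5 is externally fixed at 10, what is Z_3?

-6

do(Z_5=10) replaces the equation Z_5 <- 4 if Z_2 >= 3 else 6 with the constant Z_5 = 10.
Z_3 is not downstream of the intervention, so its value is determined by the original equations.
Z_2 = 7 if Z_1 >= 6 else -4  [with Z_1=-3]  = -4
Z_3 = -Z_1 + Z_2 - 5  [with Z_1=-3, Z_2=-4]  = -6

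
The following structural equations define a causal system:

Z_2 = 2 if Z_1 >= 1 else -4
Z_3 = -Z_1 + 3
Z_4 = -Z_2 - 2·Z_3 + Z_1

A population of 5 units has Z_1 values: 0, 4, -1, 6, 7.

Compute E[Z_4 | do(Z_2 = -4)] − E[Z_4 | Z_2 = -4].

Every unit gets Z_2=-4 under the intervention. Z_4 values become -2, 10, -5, 16, 19; E[Z_4|do(Z_2=-4)] = 7.6.
E[Z_4|Z_2=-4] averages over only the 2 units with Z_2=-4 (Z_1 = 0, -1): Z_4 = -2, -5, mean -3.5.
Difference = 7.6 − (-3.5) = 11.1.

11.1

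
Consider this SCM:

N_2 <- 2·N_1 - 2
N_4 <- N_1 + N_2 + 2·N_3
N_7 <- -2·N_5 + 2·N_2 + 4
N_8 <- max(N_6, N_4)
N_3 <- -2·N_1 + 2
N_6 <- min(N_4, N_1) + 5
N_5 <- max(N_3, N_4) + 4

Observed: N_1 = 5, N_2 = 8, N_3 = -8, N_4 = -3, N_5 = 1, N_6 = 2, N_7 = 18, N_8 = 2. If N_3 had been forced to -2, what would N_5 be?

13

do(N_3=-2) replaces the equation N_3 <- -2·N_1 + 2 with the constant N_3 = -2.
N_2 = 2·N_1 - 2  [with N_1=5]  = 8
N_4 = N_1 + N_2 + 2·N_3  [with N_1=5, N_2=8, N_3=-2]  = 9
N_5 = max(N_3, N_4) + 4  [with N_3=-2, N_4=9]  = 13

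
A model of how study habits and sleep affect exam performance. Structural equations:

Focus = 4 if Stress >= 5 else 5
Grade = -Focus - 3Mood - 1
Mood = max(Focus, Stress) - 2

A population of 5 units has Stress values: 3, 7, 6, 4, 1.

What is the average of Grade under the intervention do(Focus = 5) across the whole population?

-16.8

Every unit gets Focus=5 under the intervention. Grade values become -15, -21, -18, -15, -15; E[Grade|do(Focus=5)] = -16.8.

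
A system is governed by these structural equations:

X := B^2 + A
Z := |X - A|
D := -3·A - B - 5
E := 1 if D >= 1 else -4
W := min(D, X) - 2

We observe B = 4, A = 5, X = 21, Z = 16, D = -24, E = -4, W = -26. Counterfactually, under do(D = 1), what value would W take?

Under do(D=1), the mechanism D := -3·A - B - 5 is discarded; D is fixed at 1.
X = B^2 + A  [with B=4, A=5]  = 21
W = min(D, X) - 2  [with D=1, X=21]  = -1

-1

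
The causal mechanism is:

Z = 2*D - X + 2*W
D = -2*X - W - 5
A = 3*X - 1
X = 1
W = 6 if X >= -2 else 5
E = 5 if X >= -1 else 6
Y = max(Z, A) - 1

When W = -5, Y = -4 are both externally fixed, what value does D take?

-2

The joint intervention fixes W = -5, Y = -4, removing each variable's own equation.
D = -2*X - W - 5  [with X=1, W=-5]  = -2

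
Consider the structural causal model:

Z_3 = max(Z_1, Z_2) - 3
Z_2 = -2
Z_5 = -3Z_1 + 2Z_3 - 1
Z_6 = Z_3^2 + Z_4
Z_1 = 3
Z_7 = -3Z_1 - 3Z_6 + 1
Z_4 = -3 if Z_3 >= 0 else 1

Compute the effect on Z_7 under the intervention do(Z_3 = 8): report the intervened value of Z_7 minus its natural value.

The intervention breaks the incoming arrows to Z_3: Z_3 = max(Z_1, Z_2) - 3 no longer applies, and Z_3 = 8.
Z_4 = -3 if Z_3 >= 0 else 1  [with Z_3=8]  = -3
Z_6 = Z_3^2 + Z_4  [with Z_3=8, Z_4=-3]  = 61
Z_7 = -3Z_1 - 3Z_6 + 1  [with Z_1=3, Z_6=61]  = -191
Without intervention: Z_3 = max(Z_1, Z_2) - 3  [with Z_1=3, Z_2=-2]  = 0; Z_4 = -3 if Z_3 >= 0 else 1  [with Z_3=0]  = -3; Z_6 = Z_3^2 + Z_4  [with Z_3=0, Z_4=-3]  = -3; Z_7 = -3Z_1 - 3Z_6 + 1  [with Z_1=3, Z_6=-3]  = 1.
Change = -191 − 1 = -192.

-192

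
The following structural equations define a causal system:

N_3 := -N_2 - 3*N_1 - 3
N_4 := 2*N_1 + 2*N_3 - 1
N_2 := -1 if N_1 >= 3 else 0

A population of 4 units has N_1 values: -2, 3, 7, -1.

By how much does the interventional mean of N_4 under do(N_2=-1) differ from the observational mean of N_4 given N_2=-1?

do(N_2=-1) breaks N_2's dependence on N_1. With N_2=-1 fixed, N_4 across the units is 3, -17, -33, -1, mean -12.
E[N_4|N_2=-1] averages over only the 2 units with N_2=-1 (N_1 = 3, 7): N_4 = -17, -33, mean -25.
Difference = -12 − (-25) = 13.

13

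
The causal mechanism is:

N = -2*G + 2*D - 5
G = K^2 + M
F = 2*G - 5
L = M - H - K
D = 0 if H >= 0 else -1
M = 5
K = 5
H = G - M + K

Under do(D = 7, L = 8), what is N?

-51

Under do(D = 7, L = 8), each intervened variable's structural equation is replaced by its fixed value.
G = K^2 + M  [with K=5, M=5]  = 30
N = -2*G + 2*D - 5  [with G=30, D=7]  = -51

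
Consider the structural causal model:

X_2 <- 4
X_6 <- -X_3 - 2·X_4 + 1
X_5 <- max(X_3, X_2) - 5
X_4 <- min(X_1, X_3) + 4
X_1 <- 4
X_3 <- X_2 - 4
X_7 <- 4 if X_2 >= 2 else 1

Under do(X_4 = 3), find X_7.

4

The intervention breaks the incoming arrows to X_4: X_4 <- min(X_1, X_3) + 4 no longer applies, and X_4 = 3.
No directed path runs from X_4 to X_7, so X_7 keeps its natural value.
X_7 = 4 if X_2 >= 2 else 1  [with X_2=4]  = 4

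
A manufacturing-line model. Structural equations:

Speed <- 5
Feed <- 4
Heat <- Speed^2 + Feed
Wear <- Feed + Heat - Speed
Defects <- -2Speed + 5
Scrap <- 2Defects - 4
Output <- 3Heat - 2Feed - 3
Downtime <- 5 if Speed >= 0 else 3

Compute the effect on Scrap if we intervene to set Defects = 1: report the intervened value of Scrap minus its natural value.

The intervention breaks the incoming arrows to Defects: Defects <- -2Speed + 5 no longer applies, and Defects = 1.
Scrap = 2Defects - 4  [with Defects=1]  = -2
Without intervention: Defects = -2Speed + 5  [with Speed=5]  = -5; Scrap = 2Defects - 4  [with Defects=-5]  = -14.
Change = -2 − (-14) = 12.

12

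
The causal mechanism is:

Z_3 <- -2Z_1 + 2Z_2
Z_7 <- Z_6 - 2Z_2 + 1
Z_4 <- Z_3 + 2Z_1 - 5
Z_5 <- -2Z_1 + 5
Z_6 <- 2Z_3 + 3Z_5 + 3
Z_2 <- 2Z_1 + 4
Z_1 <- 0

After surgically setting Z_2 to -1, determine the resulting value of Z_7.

17

Under do(Z_2=-1), the mechanism Z_2 <- 2Z_1 + 4 is discarded; Z_2 is fixed at -1.
Z_3 = -2Z_1 + 2Z_2  [with Z_1=0, Z_2=-1]  = -2
Z_5 = -2Z_1 + 5  [with Z_1=0]  = 5
Z_6 = 2Z_3 + 3Z_5 + 3  [with Z_3=-2, Z_5=5]  = 14
Z_7 = Z_6 - 2Z_2 + 1  [with Z_6=14, Z_2=-1]  = 17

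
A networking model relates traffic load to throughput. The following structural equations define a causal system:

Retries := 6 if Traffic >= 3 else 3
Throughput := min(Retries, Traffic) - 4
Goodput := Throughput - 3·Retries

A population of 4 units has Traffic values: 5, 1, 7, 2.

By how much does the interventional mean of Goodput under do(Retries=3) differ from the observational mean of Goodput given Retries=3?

0.75

do(Retries=3) breaks Retries's dependence on Traffic. With Retries=3 fixed, Goodput across the units is -10, -12, -10, -11, mean -10.75.
E[Goodput|Retries=3] averages over only the 2 units with Retries=3 (Traffic = 1, 2): Goodput = -12, -11, mean -11.5.
Difference = -10.75 − (-11.5) = 0.75.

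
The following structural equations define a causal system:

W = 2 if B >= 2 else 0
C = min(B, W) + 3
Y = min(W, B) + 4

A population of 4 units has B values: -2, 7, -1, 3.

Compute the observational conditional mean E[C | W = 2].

E[C|W=2] averages over only the 2 units with W=2 (B = 7, 3): C = 5, 5, mean 5.

5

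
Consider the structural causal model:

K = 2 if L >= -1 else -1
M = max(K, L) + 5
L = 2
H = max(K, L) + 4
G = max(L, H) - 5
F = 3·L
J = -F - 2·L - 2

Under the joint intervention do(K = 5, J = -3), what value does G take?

Setting K = 5, J = -3 by intervention discards those variables' equations.
H = max(K, L) + 4  [with K=5, L=2]  = 9
G = max(L, H) - 5  [with L=2, H=9]  = 4

4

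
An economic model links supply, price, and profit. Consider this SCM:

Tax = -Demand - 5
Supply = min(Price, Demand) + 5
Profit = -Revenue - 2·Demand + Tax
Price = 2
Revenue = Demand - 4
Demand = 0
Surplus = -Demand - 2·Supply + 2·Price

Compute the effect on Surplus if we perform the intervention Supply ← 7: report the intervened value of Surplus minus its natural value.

The intervention breaks the incoming arrows to Supply: Supply = min(Price, Demand) + 5 no longer applies, and Supply = 7.
Surplus = -Demand - 2·Supply + 2·Price  [with Demand=0, Supply=7, Price=2]  = -10
Without intervention: Supply = min(Price, Demand) + 5  [with Price=2, Demand=0]  = 5; Surplus = -Demand - 2·Supply + 2·Price  [with Demand=0, Supply=5, Price=2]  = -6.
Change = -10 − (-6) = -4.

-4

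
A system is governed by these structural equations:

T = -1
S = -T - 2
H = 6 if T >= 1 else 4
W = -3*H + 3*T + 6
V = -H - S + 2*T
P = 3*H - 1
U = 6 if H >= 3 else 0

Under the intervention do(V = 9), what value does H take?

4

do(V=9) replaces the equation V = -H - S + 2*T with the constant V = 9.
H is not downstream of the intervention, so its value is determined by the original equations.
H = 6 if T >= 1 else 4  [with T=-1]  = 4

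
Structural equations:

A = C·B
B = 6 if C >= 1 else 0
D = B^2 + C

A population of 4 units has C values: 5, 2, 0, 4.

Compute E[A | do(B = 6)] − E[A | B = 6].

The intervention sets B=6 in all 4 units regardless of C. Recomputing A per unit gives 30, 12, 0, 24; average 16.5.
E[A|B=6] averages over only the 3 units with B=6 (C = 5, 2, 4): A = 30, 12, 24, mean 22.
Difference = 16.5 − 22 = -5.5.

-5.5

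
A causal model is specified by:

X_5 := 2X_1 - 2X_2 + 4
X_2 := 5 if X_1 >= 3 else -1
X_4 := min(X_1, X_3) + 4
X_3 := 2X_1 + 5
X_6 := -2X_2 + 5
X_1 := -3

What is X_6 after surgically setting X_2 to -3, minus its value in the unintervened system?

Under do(X_2=-3), the mechanism X_2 := 5 if X_1 >= 3 else -1 is discarded; X_2 is fixed at -3.
X_6 = -2X_2 + 5  [with X_2=-3]  = 11
Without intervention: X_2 = 5 if X_1 >= 3 else -1  [with X_1=-3]  = -1; X_6 = -2X_2 + 5  [with X_2=-1]  = 7.
Change = 11 − 7 = 4.

4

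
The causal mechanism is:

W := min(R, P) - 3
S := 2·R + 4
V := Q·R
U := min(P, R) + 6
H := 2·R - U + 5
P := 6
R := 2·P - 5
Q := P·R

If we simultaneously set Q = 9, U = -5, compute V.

63

Under do(Q = 9, U = -5), each intervened variable's structural equation is replaced by its fixed value.
R = 2·P - 5  [with P=6]  = 7
V = Q·R  [with Q=9, R=7]  = 63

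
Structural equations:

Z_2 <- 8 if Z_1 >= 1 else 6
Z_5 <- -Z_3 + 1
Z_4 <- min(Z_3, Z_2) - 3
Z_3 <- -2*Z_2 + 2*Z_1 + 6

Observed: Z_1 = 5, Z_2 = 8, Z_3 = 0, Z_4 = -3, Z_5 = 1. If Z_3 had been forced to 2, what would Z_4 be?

-1

The intervention breaks the incoming arrows to Z_3: Z_3 <- -2*Z_2 + 2*Z_1 + 6 no longer applies, and Z_3 = 2.
Z_2 = 8 if Z_1 >= 1 else 6  [with Z_1=5]  = 8
Z_4 = min(Z_3, Z_2) - 3  [with Z_3=2, Z_2=8]  = -1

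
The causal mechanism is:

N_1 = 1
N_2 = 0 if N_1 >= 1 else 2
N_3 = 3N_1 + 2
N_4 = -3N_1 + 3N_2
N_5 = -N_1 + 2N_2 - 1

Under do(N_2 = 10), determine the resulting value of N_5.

18

do(N_2=10) replaces the equation N_2 = 0 if N_1 >= 1 else 2 with the constant N_2 = 10.
N_5 = -N_1 + 2N_2 - 1  [with N_1=1, N_2=10]  = 18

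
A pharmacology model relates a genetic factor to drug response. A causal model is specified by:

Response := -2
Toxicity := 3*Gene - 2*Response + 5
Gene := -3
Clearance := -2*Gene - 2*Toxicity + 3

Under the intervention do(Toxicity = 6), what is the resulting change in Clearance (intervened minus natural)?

The intervention breaks the incoming arrows to Toxicity: Toxicity := 3*Gene - 2*Response + 5 no longer applies, and Toxicity = 6.
Clearance = -2*Gene - 2*Toxicity + 3  [with Gene=-3, Toxicity=6]  = -3
Without intervention: Toxicity = 3*Gene - 2*Response + 5  [with Gene=-3, Response=-2]  = 0; Clearance = -2*Gene - 2*Toxicity + 3  [with Gene=-3, Toxicity=0]  = 9.
Change = -3 − 9 = -12.

-12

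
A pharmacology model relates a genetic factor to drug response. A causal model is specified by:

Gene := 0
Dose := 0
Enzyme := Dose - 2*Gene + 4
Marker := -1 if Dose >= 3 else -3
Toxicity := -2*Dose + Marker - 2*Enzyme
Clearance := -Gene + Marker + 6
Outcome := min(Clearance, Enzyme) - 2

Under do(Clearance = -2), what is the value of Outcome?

Intervening sets Clearance = -2 and removes its equation (Clearance := -Gene + Marker + 6).
Enzyme = Dose - 2*Gene + 4  [with Dose=0, Gene=0]  = 4
Outcome = min(Clearance, Enzyme) - 2  [with Clearance=-2, Enzyme=4]  = -4

-4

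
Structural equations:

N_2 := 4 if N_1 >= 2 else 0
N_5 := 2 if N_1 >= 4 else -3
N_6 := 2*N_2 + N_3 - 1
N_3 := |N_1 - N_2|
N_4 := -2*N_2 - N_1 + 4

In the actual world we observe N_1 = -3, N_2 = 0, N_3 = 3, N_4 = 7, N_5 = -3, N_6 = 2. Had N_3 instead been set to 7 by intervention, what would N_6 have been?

6

The intervention breaks the incoming arrows to N_3: N_3 := |N_1 - N_2| no longer applies, and N_3 = 7.
N_2 = 4 if N_1 >= 2 else 0  [with N_1=-3]  = 0
N_6 = 2*N_2 + N_3 - 1  [with N_2=0, N_3=7]  = 6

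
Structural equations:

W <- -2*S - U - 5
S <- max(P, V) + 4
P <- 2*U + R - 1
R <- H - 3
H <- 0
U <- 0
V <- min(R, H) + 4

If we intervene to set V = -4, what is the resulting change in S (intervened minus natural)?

Under do(V=-4), the mechanism V <- min(R, H) + 4 is discarded; V is fixed at -4.
R = H - 3  [with H=0]  = -3
P = 2*U + R - 1  [with U=0, R=-3]  = -4
S = max(P, V) + 4  [with P=-4, V=-4]  = 0
Without intervention: R = H - 3  [with H=0]  = -3; V = min(R, H) + 4  [with R=-3, H=0]  = 1; P = 2*U + R - 1  [with U=0, R=-3]  = -4; S = max(P, V) + 4  [with P=-4, V=1]  = 5.
Change = 0 − 5 = -5.

-5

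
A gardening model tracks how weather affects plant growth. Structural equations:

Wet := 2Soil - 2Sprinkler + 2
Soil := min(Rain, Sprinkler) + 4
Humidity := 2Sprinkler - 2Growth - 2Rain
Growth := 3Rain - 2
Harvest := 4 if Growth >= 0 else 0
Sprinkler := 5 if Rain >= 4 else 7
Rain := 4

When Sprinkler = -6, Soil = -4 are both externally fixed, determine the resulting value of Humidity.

-40

Under do(Sprinkler = -6, Soil = -4), each intervened variable's structural equation is replaced by its fixed value.
Growth = 3Rain - 2  [with Rain=4]  = 10
Humidity = 2Sprinkler - 2Growth - 2Rain  [with Sprinkler=-6, Growth=10, Rain=4]  = -40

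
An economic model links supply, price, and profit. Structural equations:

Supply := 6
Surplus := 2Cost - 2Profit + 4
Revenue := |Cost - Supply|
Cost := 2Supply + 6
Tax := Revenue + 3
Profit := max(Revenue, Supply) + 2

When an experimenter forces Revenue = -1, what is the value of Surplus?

The intervention breaks the incoming arrows to Revenue: Revenue := |Cost - Supply| no longer applies, and Revenue = -1.
Cost = 2Supply + 6  [with Supply=6]  = 18
Profit = max(Revenue, Supply) + 2  [with Revenue=-1, Supply=6]  = 8
Surplus = 2Cost - 2Profit + 4  [with Cost=18, Profit=8]  = 24

24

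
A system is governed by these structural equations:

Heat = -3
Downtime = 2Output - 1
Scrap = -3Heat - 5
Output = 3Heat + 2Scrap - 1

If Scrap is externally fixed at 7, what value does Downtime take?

Under do(Scrap=7), the mechanism Scrap = -3Heat - 5 is discarded; Scrap is fixed at 7.
Output = 3Heat + 2Scrap - 1  [with Heat=-3, Scrap=7]  = 4
Downtime = 2Output - 1  [with Output=4]  = 7

7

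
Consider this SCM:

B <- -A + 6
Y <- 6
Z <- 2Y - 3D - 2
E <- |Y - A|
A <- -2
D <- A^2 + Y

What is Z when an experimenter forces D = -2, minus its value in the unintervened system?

36

do(D=-2) replaces the equation D <- A^2 + Y with the constant D = -2.
Z = 2Y - 3D - 2  [with Y=6, D=-2]  = 16
Without intervention: D = A^2 + Y  [with A=-2, Y=6]  = 10; Z = 2Y - 3D - 2  [with Y=6, D=10]  = -20.
Change = 16 − (-20) = 36.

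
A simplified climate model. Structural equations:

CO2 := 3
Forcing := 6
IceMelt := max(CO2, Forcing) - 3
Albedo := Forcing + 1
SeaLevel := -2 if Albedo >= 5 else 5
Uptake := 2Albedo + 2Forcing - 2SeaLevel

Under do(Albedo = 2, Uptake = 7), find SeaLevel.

Setting Albedo = 2, Uptake = 7 by intervention discards those variables' equations.
SeaLevel = -2 if Albedo >= 5 else 5  [with Albedo=2]  = 5

5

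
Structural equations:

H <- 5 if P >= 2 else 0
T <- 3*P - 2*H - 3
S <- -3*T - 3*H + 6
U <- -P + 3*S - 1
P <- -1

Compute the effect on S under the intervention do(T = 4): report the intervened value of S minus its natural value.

-30

The intervention breaks the incoming arrows to T: T <- 3*P - 2*H - 3 no longer applies, and T = 4.
H = 5 if P >= 2 else 0  [with P=-1]  = 0
S = -3*T - 3*H + 6  [with T=4, H=0]  = -6
Without intervention: H = 5 if P >= 2 else 0  [with P=-1]  = 0; T = 3*P - 2*H - 3  [with P=-1, H=0]  = -6; S = -3*T - 3*H + 6  [with T=-6, H=0]  = 24.
Change = -6 − 24 = -30.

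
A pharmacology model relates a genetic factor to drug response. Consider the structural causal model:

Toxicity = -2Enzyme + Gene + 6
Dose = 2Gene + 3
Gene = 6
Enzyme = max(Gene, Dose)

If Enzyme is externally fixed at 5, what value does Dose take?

15

Under do(Enzyme=5), the mechanism Enzyme = max(Gene, Dose) is discarded; Enzyme is fixed at 5.
Since Dose is not a descendant of the intervened variable, it is unaffected.
Dose = 2Gene + 3  [with Gene=6]  = 15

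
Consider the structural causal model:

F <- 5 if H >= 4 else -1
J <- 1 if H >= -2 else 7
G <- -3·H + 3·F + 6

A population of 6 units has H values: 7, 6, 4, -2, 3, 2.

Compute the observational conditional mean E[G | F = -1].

0

E[G|F=-1] averages over only the 3 units with F=-1 (H = -2, 3, 2): G = 9, -6, -3, mean 0.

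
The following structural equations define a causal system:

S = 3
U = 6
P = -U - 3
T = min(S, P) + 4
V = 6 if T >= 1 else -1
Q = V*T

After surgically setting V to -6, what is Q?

30

The intervention breaks the incoming arrows to V: V = 6 if T >= 1 else -1 no longer applies, and V = -6.
P = -U - 3  [with U=6]  = -9
T = min(S, P) + 4  [with S=3, P=-9]  = -5
Q = V*T  [with V=-6, T=-5]  = 30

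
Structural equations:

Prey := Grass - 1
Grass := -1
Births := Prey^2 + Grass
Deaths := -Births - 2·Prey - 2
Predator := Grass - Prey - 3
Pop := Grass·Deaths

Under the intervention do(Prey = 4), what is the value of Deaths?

-25

do(Prey=4) replaces the equation Prey := Grass - 1 with the constant Prey = 4.
Births = Prey^2 + Grass  [with Prey=4, Grass=-1]  = 15
Deaths = -Births - 2·Prey - 2  [with Births=15, Prey=4]  = -25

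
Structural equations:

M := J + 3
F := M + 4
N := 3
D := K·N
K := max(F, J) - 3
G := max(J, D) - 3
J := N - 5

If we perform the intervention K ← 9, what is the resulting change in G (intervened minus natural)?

Under do(K=9), the mechanism K := max(F, J) - 3 is discarded; K is fixed at 9.
J = N - 5  [with N=3]  = -2
D = K·N  [with K=9, N=3]  = 27
G = max(J, D) - 3  [with J=-2, D=27]  = 24
Without intervention: J = N - 5  [with N=3]  = -2; M = J + 3  [with J=-2]  = 1; F = M + 4  [with M=1]  = 5; K = max(F, J) - 3  [with F=5, J=-2]  = 2; D = K·N  [with K=2, N=3]  = 6; G = max(J, D) - 3  [with J=-2, D=6]  = 3.
Change = 24 − 3 = 21.

21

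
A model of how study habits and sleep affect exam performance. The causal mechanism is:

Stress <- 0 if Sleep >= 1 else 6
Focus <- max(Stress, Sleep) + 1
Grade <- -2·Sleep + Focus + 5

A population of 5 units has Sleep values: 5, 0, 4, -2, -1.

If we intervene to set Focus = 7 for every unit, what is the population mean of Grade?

9.6

The intervention sets Focus=7 in all 5 units regardless of Sleep. Recomputing Grade per unit gives 2, 12, 4, 16, 14; average 9.6.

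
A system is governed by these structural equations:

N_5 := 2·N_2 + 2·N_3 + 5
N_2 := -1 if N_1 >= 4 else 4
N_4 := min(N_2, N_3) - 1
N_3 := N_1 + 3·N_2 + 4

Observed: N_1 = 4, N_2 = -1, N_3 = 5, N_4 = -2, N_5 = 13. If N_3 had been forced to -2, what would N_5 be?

do(N_3=-2) replaces the equation N_3 := N_1 + 3·N_2 + 4 with the constant N_3 = -2.
N_2 = -1 if N_1 >= 4 else 4  [with N_1=4]  = -1
N_5 = 2·N_2 + 2·N_3 + 5  [with N_2=-1, N_3=-2]  = -1

-1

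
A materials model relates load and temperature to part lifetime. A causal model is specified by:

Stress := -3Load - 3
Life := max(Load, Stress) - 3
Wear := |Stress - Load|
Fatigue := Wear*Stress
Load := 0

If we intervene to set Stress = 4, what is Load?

Under do(Stress=4), the mechanism Stress := -3Load - 3 is discarded; Stress is fixed at 4.
Load is not downstream of the intervention, so its value is determined by the original equations.

0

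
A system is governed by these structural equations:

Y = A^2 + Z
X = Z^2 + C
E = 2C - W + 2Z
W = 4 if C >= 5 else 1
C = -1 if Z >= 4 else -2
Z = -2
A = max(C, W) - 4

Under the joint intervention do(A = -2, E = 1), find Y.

Under do(A = -2, E = 1), each intervened variable's structural equation is replaced by its fixed value.
Y = A^2 + Z  [with A=-2, Z=-2]  = 2

2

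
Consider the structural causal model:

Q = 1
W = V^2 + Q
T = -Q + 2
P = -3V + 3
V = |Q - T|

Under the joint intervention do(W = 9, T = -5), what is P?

-15

The joint intervention fixes W = 9, T = -5, removing each variable's own equation.
V = |Q - T|  [with Q=1, T=-5]  = 6
P = -3V + 3  [with V=6]  = -15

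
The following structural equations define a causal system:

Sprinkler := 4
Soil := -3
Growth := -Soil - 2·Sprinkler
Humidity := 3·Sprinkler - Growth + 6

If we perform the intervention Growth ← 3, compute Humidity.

The intervention breaks the incoming arrows to Growth: Growth := -Soil - 2·Sprinkler no longer applies, and Growth = 3.
Humidity = 3·Sprinkler - Growth + 6  [with Sprinkler=4, Growth=3]  = 15

15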